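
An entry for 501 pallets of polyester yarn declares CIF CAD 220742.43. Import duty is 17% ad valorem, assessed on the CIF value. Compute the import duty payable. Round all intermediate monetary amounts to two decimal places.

Import duty: CAD 37526.21

Import duty = 220742.43 × 17% = 37526.21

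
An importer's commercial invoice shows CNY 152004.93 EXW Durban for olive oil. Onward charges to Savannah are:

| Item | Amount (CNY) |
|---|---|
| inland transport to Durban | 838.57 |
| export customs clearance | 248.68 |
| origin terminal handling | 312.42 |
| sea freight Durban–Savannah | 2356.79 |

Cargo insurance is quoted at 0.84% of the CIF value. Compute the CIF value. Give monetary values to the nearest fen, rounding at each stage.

Let C be the CIF value. C = EXW price + pre-shipment costs + freight + 0.84% × C
C − 0.84% × C = 152004.93 + 838.57 + 248.68 + 312.42 + 2356.79
0.9916 × C = 155761.39
C = 155761.39 / 0.9916 = 157080.87
Insurance premium = 0.84% × 157080.87 = 1319.48

CIF value: CNY 157080.87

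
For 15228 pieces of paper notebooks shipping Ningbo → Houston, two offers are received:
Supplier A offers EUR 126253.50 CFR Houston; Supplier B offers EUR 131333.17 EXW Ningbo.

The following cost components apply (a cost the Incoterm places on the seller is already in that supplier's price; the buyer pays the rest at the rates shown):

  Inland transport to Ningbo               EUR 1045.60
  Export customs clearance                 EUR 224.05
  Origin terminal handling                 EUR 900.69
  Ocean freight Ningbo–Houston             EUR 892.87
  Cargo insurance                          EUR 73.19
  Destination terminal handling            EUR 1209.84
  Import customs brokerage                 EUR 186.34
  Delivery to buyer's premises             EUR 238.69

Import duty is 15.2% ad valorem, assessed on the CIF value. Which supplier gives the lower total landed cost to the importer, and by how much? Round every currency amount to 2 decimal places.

Supplier A is cheaper by EUR 9380.59

Supplier A (CFR):
CIF value = CFR price + insurance = 126253.50 + 73.19 = 126326.69
Import duty = 126326.69 × 15.2% = 19201.66
Buyer bears (A): 73.19 + 1209.84 + 186.34 + 238.69 = 1708.06
Landed cost (A) = invoice 126253.50 + 1708.06 + duty 19201.66 = 147163.22
Supplier B (EXW):
CIF value = EXW price + inland to port + export clearance + origin terminal + freight + insurance = 131333.17 + 1045.60 + 224.05 + 900.69 + 892.87 + 73.19 = 134469.57
Import duty = 134469.57 × 15.2% = 20439.37
Buyer bears (B): 1045.60 + 224.05 + 900.69 + 892.87 + 73.19 + 1209.84 + 186.34 + 238.69 = 4771.27
Landed cost (B) = invoice 131333.17 + 4771.27 + duty 20439.37 = 156543.81
Difference = |147163.22 − 156543.81| = 9380.59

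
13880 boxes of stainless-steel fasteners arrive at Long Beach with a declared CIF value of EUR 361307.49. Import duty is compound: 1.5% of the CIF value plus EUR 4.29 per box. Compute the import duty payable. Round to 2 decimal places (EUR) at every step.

Ad valorem component: 361307.49 × 1.5% = 5419.61
Specific component: 13880 × 4.29 = 59545.20
Import duty = 5419.61 + 59545.20 = 64964.81

Import duty: EUR 64964.81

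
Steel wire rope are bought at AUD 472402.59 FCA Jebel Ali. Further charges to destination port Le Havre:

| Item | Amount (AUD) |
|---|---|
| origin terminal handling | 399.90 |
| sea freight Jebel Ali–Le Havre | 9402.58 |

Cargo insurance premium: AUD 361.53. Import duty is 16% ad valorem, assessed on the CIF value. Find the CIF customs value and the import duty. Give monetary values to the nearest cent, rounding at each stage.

CIF value: AUD 482566.60; import duty: AUD 77210.66

CIF = FCA price + pre-shipment costs + freight + insurance
CIF = 472402.59 + 399.90 + 9402.58 + 361.53 = 482566.60
Import duty = 482566.60 × 16% = 77210.66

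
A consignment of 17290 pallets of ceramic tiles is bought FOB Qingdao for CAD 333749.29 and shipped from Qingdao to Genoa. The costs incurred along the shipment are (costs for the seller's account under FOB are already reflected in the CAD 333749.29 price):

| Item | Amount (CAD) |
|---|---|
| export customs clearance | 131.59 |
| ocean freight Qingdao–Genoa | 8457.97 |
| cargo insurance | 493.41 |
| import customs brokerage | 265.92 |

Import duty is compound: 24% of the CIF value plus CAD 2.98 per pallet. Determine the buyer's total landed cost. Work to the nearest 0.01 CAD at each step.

FOB: the seller bears costs until goods are on board at the origin port; the buyer bears freight, insurance and all costs thereafter.
Already in the invoice (seller's account under FOB): export clearance — exclude.
CIF value = FOB price + freight + insurance = 333749.29 + 8457.97 + 493.41 = 342700.67
Ad valorem component: 342700.67 × 24% = 82248.16
Specific component: 17290 × 2.98 = 51524.20
Import duty = 82248.16 + 51524.20 = 133772.36
Buyer bears: freight 8457.97 + insurance 493.41 + brokerage 265.92 + duty 133772.36 = 142989.66
Landed cost = invoice 333749.29 + 142989.66 = 476738.95

Total landed cost: CAD 476738.95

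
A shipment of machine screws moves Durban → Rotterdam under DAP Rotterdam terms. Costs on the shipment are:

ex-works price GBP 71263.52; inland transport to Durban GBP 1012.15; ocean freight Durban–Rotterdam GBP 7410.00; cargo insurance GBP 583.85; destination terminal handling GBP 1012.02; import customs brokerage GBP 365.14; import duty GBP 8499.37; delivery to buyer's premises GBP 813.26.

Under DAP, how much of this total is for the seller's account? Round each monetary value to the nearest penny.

DAP: the seller bears all costs to the named destination except import duty and clearance.
Seller's account: goods 71263.52 + inland to port 1012.15 + freight 7410.00 + insurance 583.85 + destination terminal 1012.02 + delivery 813.26 = 82094.80
Buyer's account: brokerage 365.14 + duty 8499.37 = 8864.51

Seller's account: GBP 82094.80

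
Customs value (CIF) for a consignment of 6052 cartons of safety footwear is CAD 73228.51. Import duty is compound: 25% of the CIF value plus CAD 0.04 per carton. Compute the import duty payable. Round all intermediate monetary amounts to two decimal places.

Ad valorem component: 73228.51 × 25% = 18307.13
Specific component: 6052 × 0.04 = 242.08
Import duty = 18307.13 + 242.08 = 18549.21

Import duty: CAD 18549.21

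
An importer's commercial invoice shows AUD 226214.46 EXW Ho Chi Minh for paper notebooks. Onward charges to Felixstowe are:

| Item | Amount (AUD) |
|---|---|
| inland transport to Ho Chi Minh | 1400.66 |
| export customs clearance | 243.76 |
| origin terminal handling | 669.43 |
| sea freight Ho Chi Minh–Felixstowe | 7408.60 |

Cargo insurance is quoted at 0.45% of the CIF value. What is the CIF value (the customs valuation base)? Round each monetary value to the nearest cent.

CIF value: AUD 237003.43

Let C be the CIF value. C = EXW price + pre-shipment costs + freight + 0.45% × C
C − 0.45% × C = 226214.46 + 1400.66 + 243.76 + 669.43 + 7408.60
0.9955 × C = 235936.91
C = 235936.91 / 0.9955 = 237003.43
Insurance premium = 0.45% × 237003.43 = 1066.52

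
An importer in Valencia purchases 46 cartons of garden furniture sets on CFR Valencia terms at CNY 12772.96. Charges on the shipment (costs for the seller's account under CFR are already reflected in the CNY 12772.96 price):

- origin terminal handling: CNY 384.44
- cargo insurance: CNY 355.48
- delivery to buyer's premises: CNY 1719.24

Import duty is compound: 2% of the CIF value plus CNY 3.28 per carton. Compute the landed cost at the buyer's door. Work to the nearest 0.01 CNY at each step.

Total landed cost: CNY 15261.13

CFR: the seller pays costs through ocean freight to the destination port, but not insurance.
Already in the invoice (seller's account under CFR): origin terminal — exclude.
CIF value = CFR price + insurance = 12772.96 + 355.48 = 13128.44
Ad valorem component: 13128.44 × 2% = 262.57
Specific component: 46 × 3.28 = 150.88
Import duty = 262.57 + 150.88 = 413.45
Buyer bears: insurance 355.48 + delivery 1719.24 + duty 413.45 = 2488.17
Landed cost = invoice 12772.96 + 2488.17 = 15261.13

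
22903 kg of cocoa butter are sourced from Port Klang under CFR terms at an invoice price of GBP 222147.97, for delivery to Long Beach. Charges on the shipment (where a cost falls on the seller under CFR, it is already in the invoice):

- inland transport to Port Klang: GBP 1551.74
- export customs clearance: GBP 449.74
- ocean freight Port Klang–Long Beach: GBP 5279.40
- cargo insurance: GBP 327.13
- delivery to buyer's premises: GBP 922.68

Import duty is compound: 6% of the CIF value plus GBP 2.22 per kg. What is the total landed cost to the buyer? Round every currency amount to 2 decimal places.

Total landed cost: GBP 287590.95

CFR: the seller pays costs through ocean freight to the destination port, but not insurance.
Already in the invoice (seller's account under CFR): inland to port, export clearance, freight — exclude.
CIF value = CFR price + insurance = 222147.97 + 327.13 = 222475.10
Ad valorem component: 222475.10 × 6% = 13348.51
Specific component: 22903 × 2.22 = 50844.66
Import duty = 13348.51 + 50844.66 = 64193.17
Buyer bears: insurance 327.13 + delivery 922.68 + duty 64193.17 = 65442.98
Landed cost = invoice 222147.97 + 65442.98 = 287590.95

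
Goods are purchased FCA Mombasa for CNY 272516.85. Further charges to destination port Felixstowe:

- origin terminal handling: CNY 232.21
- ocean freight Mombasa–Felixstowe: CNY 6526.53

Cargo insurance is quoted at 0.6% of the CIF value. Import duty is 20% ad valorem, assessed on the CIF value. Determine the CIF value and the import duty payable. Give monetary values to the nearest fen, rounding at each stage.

CIF value: CNY 280961.36; import duty: CNY 56192.27

Let C be the CIF value. C = FCA price + pre-shipment costs + freight + 0.6% × C
C − 0.6% × C = 272516.85 + 232.21 + 6526.53
0.994 × C = 279275.59
C = 279275.59 / 0.994 = 280961.36
Insurance premium = 0.6% × 280961.36 = 1685.77
Import duty = 280961.36 × 20% = 56192.27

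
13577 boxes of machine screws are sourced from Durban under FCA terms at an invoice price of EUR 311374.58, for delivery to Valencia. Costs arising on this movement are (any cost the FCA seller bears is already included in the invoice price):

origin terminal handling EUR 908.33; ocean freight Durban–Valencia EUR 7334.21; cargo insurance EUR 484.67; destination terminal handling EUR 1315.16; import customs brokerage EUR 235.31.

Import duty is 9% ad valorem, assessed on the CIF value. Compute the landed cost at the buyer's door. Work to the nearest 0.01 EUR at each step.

Total landed cost: EUR 350461.42

FCA: the seller delivers export-cleared goods to the carrier; the buyer bears costs from that point.
CIF value = FCA price + origin terminal + freight + insurance = 311374.58 + 908.33 + 7334.21 + 484.67 = 320101.79
Import duty = 320101.79 × 9% = 28809.16
Buyer bears: origin terminal 908.33 + freight 7334.21 + insurance 484.67 + destination terminal 1315.16 + brokerage 235.31 + duty 28809.16 = 39086.84
Landed cost = invoice 311374.58 + 39086.84 = 350461.42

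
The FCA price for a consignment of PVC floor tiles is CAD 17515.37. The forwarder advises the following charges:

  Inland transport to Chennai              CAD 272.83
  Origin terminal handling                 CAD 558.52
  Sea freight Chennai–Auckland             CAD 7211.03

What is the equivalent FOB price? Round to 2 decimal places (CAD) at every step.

Not relevant to the conversion: inland to port — on the seller under both FCA and FOB; already in the FCA price and stays in the FOB price. freight — on the buyer under both terms; not part of either seller's price.
From FCA to FOB, the seller additionally bears: origin terminal.
FOB price = 17515.37 + 558.52 = 18073.89

FOB price: CAD 18073.89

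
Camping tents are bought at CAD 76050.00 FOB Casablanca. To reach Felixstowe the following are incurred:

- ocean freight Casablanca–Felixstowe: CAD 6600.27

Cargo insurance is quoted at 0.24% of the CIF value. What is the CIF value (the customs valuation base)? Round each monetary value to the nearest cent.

Let C be the CIF value. C = FOB price + freight + 0.24% × C
C − 0.24% × C = 76050.00 + 6600.27
0.9976 × C = 82650.27
C = 82650.27 / 0.9976 = 82849.11
Insurance premium = 0.24% × 82849.11 = 198.84

CIF value: CAD 82849.11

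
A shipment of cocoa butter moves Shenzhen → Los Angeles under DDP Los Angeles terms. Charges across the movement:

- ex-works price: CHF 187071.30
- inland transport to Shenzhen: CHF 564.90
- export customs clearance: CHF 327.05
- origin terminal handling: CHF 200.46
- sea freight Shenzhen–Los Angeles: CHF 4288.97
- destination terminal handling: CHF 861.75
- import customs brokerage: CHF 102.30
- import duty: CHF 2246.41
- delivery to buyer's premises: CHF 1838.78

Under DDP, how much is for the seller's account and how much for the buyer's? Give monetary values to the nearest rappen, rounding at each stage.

Seller: CHF 197501.92; buyer: CHF 0.00

DDP: the seller bears all costs including import duty.
Seller's account: goods 187071.30 + inland to port 564.90 + export clearance 327.05 + origin terminal 200.46 + freight 4288.97 + destination terminal 861.75 + brokerage 102.30 + duty 2246.41 + delivery 1838.78 = 197501.92
Buyer's account: 0.00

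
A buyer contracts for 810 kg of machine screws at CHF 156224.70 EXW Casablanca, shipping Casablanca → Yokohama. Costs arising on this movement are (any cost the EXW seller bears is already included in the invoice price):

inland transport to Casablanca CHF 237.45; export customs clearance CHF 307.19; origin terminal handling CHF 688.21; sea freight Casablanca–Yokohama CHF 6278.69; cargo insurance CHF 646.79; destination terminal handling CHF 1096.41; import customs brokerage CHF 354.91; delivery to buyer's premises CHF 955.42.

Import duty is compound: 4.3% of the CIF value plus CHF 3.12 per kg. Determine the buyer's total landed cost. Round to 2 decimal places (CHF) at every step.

EXW: the seller makes goods available at their premises; the buyer bears all onward costs.
CIF value = EXW price + inland to port + export clearance + origin terminal + freight + insurance = 156224.70 + 237.45 + 307.19 + 688.21 + 6278.69 + 646.79 = 164383.03
Ad valorem component: 164383.03 × 4.3% = 7068.47
Specific component: 810 × 3.12 = 2527.20
Import duty = 7068.47 + 2527.20 = 9595.67
Buyer bears: inland to port 237.45 + export clearance 307.19 + origin terminal 688.21 + freight 6278.69 + insurance 646.79 + destination terminal 1096.41 + brokerage 354.91 + delivery 955.42 + duty 9595.67 = 20160.74
Landed cost = invoice 156224.70 + 20160.74 = 176385.44

Total landed cost: CHF 176385.44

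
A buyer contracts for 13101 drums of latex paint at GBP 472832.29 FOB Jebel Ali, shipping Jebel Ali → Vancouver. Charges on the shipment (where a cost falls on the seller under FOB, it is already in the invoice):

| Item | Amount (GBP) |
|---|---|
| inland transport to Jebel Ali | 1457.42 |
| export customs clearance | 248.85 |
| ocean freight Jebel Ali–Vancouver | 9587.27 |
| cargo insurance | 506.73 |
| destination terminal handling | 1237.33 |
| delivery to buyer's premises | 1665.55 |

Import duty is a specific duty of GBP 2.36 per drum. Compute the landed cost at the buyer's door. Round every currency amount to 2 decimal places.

Total landed cost: GBP 516747.53

FOB: the seller bears costs until goods are on board at the origin port; the buyer bears freight, insurance and all costs thereafter.
Already in the invoice (seller's account under FOB): inland to port, export clearance — exclude.
CIF value = FOB price + freight + insurance = 472832.29 + 9587.27 + 506.73 = 482926.29
Import duty = 13101 × 2.36 = 30918.36
Buyer bears: freight 9587.27 + insurance 506.73 + destination terminal 1237.33 + delivery 1665.55 + duty 30918.36 = 43915.24
Landed cost = invoice 472832.29 + 43915.24 = 516747.53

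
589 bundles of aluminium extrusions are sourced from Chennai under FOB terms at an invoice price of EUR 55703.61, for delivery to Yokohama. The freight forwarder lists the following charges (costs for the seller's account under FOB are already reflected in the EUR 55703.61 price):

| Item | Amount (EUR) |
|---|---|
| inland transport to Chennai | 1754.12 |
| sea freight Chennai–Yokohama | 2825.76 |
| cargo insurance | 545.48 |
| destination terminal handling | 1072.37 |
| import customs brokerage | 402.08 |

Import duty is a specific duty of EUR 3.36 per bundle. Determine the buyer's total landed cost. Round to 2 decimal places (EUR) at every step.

FOB: the seller bears costs until goods are on board at the origin port; the buyer bears freight, insurance and all costs thereafter.
Already in the invoice (seller's account under FOB): inland to port — exclude.
CIF value = FOB price + freight + insurance = 55703.61 + 2825.76 + 545.48 = 59074.85
Import duty = 589 × 3.36 = 1979.04
Buyer bears: freight 2825.76 + insurance 545.48 + destination terminal 1072.37 + brokerage 402.08 + duty 1979.04 = 6824.73
Landed cost = invoice 55703.61 + 6824.73 = 62528.34

Total landed cost: EUR 62528.34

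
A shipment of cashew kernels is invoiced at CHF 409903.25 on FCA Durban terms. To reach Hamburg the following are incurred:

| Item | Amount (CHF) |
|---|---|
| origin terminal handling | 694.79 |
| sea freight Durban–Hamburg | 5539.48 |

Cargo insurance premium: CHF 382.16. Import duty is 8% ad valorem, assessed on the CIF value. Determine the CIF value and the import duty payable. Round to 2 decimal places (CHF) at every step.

CIF value: CHF 416519.68; import duty: CHF 33321.57

CIF = FCA price + pre-shipment costs + freight + insurance
CIF = 409903.25 + 694.79 + 5539.48 + 382.16 = 416519.68
Import duty = 416519.68 × 8% = 33321.57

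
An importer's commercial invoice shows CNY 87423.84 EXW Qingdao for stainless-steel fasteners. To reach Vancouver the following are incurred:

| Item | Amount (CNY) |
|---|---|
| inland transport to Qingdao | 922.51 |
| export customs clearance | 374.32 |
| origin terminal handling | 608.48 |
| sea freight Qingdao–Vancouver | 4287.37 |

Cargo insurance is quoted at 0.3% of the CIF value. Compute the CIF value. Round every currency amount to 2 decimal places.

Let C be the CIF value. C = EXW price + pre-shipment costs + freight + 0.3% × C
C − 0.3% × C = 87423.84 + 922.51 + 374.32 + 608.48 + 4287.37
0.997 × C = 93616.52
C = 93616.52 / 0.997 = 93898.21
Insurance premium = 0.3% × 93898.21 = 281.69

CIF value: CNY 93898.21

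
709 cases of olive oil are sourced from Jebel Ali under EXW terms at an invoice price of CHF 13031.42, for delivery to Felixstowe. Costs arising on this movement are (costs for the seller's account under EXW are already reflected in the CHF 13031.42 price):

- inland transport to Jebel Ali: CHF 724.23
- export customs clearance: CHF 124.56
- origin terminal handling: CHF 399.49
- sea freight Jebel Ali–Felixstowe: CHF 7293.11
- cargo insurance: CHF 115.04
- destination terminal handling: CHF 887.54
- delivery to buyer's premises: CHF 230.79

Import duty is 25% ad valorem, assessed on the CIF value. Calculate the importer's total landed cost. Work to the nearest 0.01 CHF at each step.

Total landed cost: CHF 28228.14

EXW: the seller makes goods available at their premises; the buyer bears all onward costs.
CIF value = EXW price + inland to port + export clearance + origin terminal + freight + insurance = 13031.42 + 724.23 + 124.56 + 399.49 + 7293.11 + 115.04 = 21687.85
Import duty = 21687.85 × 25% = 5421.96
Buyer bears: inland to port 724.23 + export clearance 124.56 + origin terminal 399.49 + freight 7293.11 + insurance 115.04 + destination terminal 887.54 + delivery 230.79 + duty 5421.96 = 15196.72
Landed cost = invoice 13031.42 + 15196.72 = 28228.14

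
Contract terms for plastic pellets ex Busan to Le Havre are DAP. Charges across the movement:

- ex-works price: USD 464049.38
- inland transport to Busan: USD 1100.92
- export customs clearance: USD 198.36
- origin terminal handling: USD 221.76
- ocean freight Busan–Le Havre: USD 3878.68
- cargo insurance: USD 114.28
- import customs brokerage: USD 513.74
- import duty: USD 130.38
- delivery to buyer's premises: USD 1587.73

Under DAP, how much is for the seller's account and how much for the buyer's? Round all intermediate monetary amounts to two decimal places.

Seller: USD 471151.11; buyer: USD 644.12

DAP: the seller bears all costs to the named destination except import duty and clearance.
Seller's account: goods 464049.38 + inland to port 1100.92 + export clearance 198.36 + origin terminal 221.76 + freight 3878.68 + insurance 114.28 + delivery 1587.73 = 471151.11
Buyer's account: brokerage 513.74 + duty 130.38 = 644.12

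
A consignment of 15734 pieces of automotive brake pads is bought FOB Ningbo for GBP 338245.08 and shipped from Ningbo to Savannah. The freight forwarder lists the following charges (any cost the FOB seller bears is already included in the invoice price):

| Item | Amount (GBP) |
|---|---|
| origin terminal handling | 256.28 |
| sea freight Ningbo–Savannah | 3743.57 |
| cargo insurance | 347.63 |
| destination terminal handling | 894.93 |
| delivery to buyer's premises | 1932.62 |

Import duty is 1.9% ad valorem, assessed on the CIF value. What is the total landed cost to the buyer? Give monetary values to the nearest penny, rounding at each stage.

FOB: the seller bears costs until goods are on board at the origin port; the buyer bears freight, insurance and all costs thereafter.
Already in the invoice (seller's account under FOB): origin terminal — exclude.
CIF value = FOB price + freight + insurance = 338245.08 + 3743.57 + 347.63 = 342336.28
Import duty = 342336.28 × 1.9% = 6504.39
Buyer bears: freight 3743.57 + insurance 347.63 + destination terminal 894.93 + delivery 1932.62 + duty 6504.39 = 13423.14
Landed cost = invoice 338245.08 + 13423.14 = 351668.22

Total landed cost: GBP 351668.22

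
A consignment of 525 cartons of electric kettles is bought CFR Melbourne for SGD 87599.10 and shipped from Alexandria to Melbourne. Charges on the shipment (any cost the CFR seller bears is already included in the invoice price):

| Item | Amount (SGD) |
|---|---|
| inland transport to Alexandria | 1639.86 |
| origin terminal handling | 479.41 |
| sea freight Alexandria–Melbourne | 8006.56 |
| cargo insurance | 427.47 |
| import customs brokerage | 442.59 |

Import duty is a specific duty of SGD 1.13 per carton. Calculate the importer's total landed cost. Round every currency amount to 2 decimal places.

Total landed cost: SGD 89062.41

CFR: the seller pays costs through ocean freight to the destination port, but not insurance.
Already in the invoice (seller's account under CFR): inland to port, origin terminal, freight — exclude.
CIF value = CFR price + insurance = 87599.10 + 427.47 = 88026.57
Import duty = 525 × 1.13 = 593.25
Buyer bears: insurance 427.47 + brokerage 442.59 + duty 593.25 = 1463.31
Landed cost = invoice 87599.10 + 1463.31 = 89062.41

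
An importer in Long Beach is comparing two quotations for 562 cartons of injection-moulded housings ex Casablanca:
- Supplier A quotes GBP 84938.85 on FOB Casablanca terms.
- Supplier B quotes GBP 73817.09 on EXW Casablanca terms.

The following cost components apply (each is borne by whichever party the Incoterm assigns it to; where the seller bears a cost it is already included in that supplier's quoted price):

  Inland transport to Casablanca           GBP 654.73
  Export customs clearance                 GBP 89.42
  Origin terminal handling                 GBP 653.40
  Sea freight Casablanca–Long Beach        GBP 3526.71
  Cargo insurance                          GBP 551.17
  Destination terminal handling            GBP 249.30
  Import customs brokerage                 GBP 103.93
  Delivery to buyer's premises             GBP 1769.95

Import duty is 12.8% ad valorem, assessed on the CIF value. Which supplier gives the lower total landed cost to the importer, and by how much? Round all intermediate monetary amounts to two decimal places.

Supplier A (FOB):
CIF value = FOB price + freight + insurance = 84938.85 + 3526.71 + 551.17 = 89016.73
Import duty = 89016.73 × 12.8% = 11394.14
Buyer bears (A): 3526.71 + 551.17 + 249.30 + 103.93 + 1769.95 = 6201.06
Landed cost (A) = invoice 84938.85 + 6201.06 + duty 11394.14 = 102534.05
Supplier B (EXW):
CIF value = EXW price + inland to port + export clearance + origin terminal + freight + insurance = 73817.09 + 654.73 + 89.42 + 653.40 + 3526.71 + 551.17 = 79292.52
Import duty = 79292.52 × 12.8% = 10149.44
Buyer bears (B): 654.73 + 89.42 + 653.40 + 3526.71 + 551.17 + 249.30 + 103.93 + 1769.95 = 7598.61
Landed cost (B) = invoice 73817.09 + 7598.61 + duty 10149.44 = 91565.14
Difference = |102534.05 − 91565.14| = 10968.91

Supplier B is cheaper by GBP 10968.91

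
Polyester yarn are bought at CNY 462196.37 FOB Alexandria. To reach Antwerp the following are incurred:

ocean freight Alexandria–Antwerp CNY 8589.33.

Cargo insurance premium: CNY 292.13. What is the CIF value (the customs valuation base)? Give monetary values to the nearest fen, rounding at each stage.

CIF = FOB price + freight + insurance
CIF = 462196.37 + 8589.33 + 292.13 = 471077.83

CIF value: CNY 471077.83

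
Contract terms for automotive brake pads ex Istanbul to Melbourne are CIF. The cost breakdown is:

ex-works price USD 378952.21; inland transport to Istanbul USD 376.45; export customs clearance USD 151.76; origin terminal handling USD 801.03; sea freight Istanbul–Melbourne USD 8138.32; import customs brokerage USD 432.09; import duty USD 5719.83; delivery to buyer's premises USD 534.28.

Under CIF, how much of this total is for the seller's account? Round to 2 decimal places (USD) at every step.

CIF: the seller pays costs through ocean freight and marine insurance to the destination port.
Seller's account: goods 378952.21 + inland to port 376.45 + export clearance 151.76 + origin terminal 801.03 + freight 8138.32 = 388419.77
Buyer's account: brokerage 432.09 + duty 5719.83 + delivery 534.28 = 6686.20

Seller's account: USD 388419.77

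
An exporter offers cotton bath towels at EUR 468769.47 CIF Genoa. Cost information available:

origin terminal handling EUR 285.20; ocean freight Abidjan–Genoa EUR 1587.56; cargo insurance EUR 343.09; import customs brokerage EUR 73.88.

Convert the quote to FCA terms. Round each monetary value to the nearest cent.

Not relevant to the conversion: brokerage — on the buyer under both terms; not part of either seller's price.
From CIF to FCA, the seller no longer bears: origin terminal, freight, insurance.
FCA price = 468769.47 − 285.20 − 1587.56 − 343.09 = 466553.62

FCA price: EUR 466553.62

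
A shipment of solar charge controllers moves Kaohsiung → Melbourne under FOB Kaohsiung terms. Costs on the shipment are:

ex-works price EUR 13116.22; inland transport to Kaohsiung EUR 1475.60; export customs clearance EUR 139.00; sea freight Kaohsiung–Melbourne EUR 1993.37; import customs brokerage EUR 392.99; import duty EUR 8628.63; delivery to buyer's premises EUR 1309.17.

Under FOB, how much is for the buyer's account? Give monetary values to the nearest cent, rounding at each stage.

FOB: the seller bears costs until goods are on board at the origin port; the buyer bears freight, insurance and all costs thereafter.
Seller's account: goods 13116.22 + inland to port 1475.60 + export clearance 139.00 = 14730.82
Buyer's account: freight 1993.37 + brokerage 392.99 + duty 8628.63 + delivery 1309.17 = 12324.16

Buyer's account: EUR 12324.16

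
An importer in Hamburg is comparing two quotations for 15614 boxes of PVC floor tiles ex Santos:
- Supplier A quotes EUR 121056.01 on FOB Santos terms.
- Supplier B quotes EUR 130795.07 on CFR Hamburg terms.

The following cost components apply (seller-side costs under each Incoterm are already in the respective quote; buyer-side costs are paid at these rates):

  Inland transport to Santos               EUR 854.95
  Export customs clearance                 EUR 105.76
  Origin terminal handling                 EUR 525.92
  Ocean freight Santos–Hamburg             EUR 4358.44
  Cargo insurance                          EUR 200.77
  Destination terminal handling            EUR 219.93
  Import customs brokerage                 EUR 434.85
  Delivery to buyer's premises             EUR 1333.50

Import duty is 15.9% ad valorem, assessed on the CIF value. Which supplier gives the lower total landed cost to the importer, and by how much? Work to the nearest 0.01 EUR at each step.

Supplier A is cheaper by EUR 6236.14

Supplier A (FOB):
CIF value = FOB price + freight + insurance = 121056.01 + 4358.44 + 200.77 = 125615.22
Import duty = 125615.22 × 15.9% = 19972.82
Buyer bears (A): 4358.44 + 200.77 + 219.93 + 434.85 + 1333.50 = 6547.49
Landed cost (A) = invoice 121056.01 + 6547.49 + duty 19972.82 = 147576.32
Supplier B (CFR):
CIF value = CFR price + insurance = 130795.07 + 200.77 = 130995.84
Import duty = 130995.84 × 15.9% = 20828.34
Buyer bears (B): 200.77 + 219.93 + 434.85 + 1333.50 = 2189.05
Landed cost (B) = invoice 130795.07 + 2189.05 + duty 20828.34 = 153812.46
Difference = |147576.32 − 153812.46| = 6236.14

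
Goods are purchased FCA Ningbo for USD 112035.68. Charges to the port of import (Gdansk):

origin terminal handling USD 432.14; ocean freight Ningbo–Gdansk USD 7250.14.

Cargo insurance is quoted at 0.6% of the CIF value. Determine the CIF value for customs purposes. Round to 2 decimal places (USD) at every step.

CIF value: USD 120440.60

Let C be the CIF value. C = FCA price + pre-shipment costs + freight + 0.6% × C
C − 0.6% × C = 112035.68 + 432.14 + 7250.14
0.994 × C = 119717.96
C = 119717.96 / 0.994 = 120440.60
Insurance premium = 0.6% × 120440.60 = 722.64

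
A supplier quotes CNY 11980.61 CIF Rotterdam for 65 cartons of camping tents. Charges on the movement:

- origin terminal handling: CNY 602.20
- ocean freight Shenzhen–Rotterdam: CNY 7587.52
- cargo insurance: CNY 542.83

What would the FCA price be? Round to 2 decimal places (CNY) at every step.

FCA price: CNY 3248.06

From CIF to FCA, the seller no longer bears: origin terminal, freight, insurance.
FCA price = 11980.61 − 602.20 − 7587.52 − 542.83 = 3248.06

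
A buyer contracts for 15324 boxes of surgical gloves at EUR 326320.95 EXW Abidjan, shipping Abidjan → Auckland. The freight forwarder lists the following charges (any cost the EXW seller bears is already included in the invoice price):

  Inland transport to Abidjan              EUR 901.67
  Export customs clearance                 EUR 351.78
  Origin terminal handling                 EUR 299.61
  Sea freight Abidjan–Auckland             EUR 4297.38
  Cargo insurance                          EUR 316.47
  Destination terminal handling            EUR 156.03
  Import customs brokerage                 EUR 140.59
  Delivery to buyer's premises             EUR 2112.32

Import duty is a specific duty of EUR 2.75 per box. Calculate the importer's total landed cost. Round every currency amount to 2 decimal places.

EXW: the seller makes goods available at their premises; the buyer bears all onward costs.
CIF value = EXW price + inland to port + export clearance + origin terminal + freight + insurance = 326320.95 + 901.67 + 351.78 + 299.61 + 4297.38 + 316.47 = 332487.86
Import duty = 15324 × 2.75 = 42141.00
Buyer bears: inland to port 901.67 + export clearance 351.78 + origin terminal 299.61 + freight 4297.38 + insurance 316.47 + destination terminal 156.03 + brokerage 140.59 + delivery 2112.32 + duty 42141.00 = 50716.85
Landed cost = invoice 326320.95 + 50716.85 = 377037.80

Total landed cost: EUR 377037.80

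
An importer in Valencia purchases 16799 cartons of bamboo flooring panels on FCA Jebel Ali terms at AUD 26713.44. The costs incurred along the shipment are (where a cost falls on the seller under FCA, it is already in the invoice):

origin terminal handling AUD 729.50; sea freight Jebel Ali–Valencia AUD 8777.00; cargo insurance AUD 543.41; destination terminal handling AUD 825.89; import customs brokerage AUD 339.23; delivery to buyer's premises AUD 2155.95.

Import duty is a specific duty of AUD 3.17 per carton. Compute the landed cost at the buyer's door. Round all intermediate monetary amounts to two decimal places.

Total landed cost: AUD 93337.25

FCA: the seller delivers export-cleared goods to the carrier; the buyer bears costs from that point.
CIF value = FCA price + origin terminal + freight + insurance = 26713.44 + 729.50 + 8777.00 + 543.41 = 36763.35
Import duty = 16799 × 3.17 = 53252.83
Buyer bears: origin terminal 729.50 + freight 8777.00 + insurance 543.41 + destination terminal 825.89 + brokerage 339.23 + delivery 2155.95 + duty 53252.83 = 66623.81
Landed cost = invoice 26713.44 + 66623.81 = 93337.25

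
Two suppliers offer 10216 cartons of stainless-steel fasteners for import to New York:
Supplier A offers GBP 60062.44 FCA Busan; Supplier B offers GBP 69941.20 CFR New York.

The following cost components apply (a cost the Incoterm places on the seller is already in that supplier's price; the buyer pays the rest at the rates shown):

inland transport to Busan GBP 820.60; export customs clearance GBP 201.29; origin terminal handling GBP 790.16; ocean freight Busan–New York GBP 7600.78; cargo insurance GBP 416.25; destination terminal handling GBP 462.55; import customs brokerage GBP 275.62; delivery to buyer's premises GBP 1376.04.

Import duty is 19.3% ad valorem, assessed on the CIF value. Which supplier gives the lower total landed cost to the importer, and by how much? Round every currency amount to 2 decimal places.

Supplier A is cheaper by GBP 1774.97

Supplier A (FCA):
CIF value = FCA price + origin terminal + freight + insurance = 60062.44 + 790.16 + 7600.78 + 416.25 = 68869.63
Import duty = 68869.63 × 19.3% = 13291.84
Buyer bears (A): 790.16 + 7600.78 + 416.25 + 462.55 + 275.62 + 1376.04 = 10921.40
Landed cost (A) = invoice 60062.44 + 10921.40 + duty 13291.84 = 84275.68
Supplier B (CFR):
CIF value = CFR price + insurance = 69941.20 + 416.25 = 70357.45
Import duty = 70357.45 × 19.3% = 13578.99
Buyer bears (B): 416.25 + 462.55 + 275.62 + 1376.04 = 2530.46
Landed cost (B) = invoice 69941.20 + 2530.46 + duty 13578.99 = 86050.65
Difference = |84275.68 − 86050.65| = 1774.97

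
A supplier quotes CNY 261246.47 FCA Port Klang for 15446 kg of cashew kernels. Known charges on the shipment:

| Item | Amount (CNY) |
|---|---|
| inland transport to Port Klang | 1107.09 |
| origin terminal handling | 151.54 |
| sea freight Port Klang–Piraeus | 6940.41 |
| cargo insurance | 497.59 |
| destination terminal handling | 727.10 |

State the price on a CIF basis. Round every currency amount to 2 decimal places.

Not relevant to the conversion: inland to port — on the seller under both FCA and CIF; already in the FCA price and stays in the CIF price. destination terminal — on the buyer under both terms; not part of either seller's price.
From FCA to CIF, the seller additionally bears: origin terminal, freight, insurance.
CIF price = 261246.47 + 151.54 + 6940.41 + 497.59 = 268836.01

CIF price: CNY 268836.01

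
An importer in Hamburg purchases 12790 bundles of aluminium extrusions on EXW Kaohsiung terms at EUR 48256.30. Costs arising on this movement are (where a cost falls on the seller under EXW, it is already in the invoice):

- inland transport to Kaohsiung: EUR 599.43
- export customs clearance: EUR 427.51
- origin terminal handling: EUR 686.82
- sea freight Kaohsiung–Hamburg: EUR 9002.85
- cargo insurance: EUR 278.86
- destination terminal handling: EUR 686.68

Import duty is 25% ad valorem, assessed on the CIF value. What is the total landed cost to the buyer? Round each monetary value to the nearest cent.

EXW: the seller makes goods available at their premises; the buyer bears all onward costs.
CIF value = EXW price + inland to port + export clearance + origin terminal + freight + insurance = 48256.30 + 599.43 + 427.51 + 686.82 + 9002.85 + 278.86 = 59251.77
Import duty = 59251.77 × 25% = 14812.94
Buyer bears: inland to port 599.43 + export clearance 427.51 + origin terminal 686.82 + freight 9002.85 + insurance 278.86 + destination terminal 686.68 + duty 14812.94 = 26495.09
Landed cost = invoice 48256.30 + 26495.09 = 74751.39

Total landed cost: EUR 74751.39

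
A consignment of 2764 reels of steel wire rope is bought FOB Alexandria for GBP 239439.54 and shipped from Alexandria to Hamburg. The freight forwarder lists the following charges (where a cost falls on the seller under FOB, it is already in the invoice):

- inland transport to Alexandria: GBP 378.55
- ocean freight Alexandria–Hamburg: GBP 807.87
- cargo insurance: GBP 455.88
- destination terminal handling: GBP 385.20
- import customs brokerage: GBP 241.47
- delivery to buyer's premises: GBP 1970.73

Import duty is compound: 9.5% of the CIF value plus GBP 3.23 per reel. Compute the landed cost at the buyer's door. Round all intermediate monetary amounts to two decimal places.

Total landed cost: GBP 275095.22

FOB: the seller bears costs until goods are on board at the origin port; the buyer bears freight, insurance and all costs thereafter.
Already in the invoice (seller's account under FOB): inland to port — exclude.
CIF value = FOB price + freight + insurance = 239439.54 + 807.87 + 455.88 = 240703.29
Ad valorem component: 240703.29 × 9.5% = 22866.81
Specific component: 2764 × 3.23 = 8927.72
Import duty = 22866.81 + 8927.72 = 31794.53
Buyer bears: freight 807.87 + insurance 455.88 + destination terminal 385.20 + brokerage 241.47 + delivery 1970.73 + duty 31794.53 = 35655.68
Landed cost = invoice 239439.54 + 35655.68 = 275095.22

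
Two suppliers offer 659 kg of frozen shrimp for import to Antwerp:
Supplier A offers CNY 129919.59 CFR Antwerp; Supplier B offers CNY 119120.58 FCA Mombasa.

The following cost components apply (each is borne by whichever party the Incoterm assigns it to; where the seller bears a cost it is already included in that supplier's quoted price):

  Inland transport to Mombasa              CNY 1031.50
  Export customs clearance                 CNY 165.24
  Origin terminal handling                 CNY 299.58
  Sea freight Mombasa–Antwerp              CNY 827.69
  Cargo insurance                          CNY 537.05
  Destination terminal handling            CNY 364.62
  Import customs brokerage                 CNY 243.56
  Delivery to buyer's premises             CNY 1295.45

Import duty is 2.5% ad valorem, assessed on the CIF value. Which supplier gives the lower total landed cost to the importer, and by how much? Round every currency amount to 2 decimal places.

Supplier B is cheaper by CNY 9913.54

Supplier A (CFR):
CIF value = CFR price + insurance = 129919.59 + 537.05 = 130456.64
Import duty = 130456.64 × 2.5% = 3261.42
Buyer bears (A): 537.05 + 364.62 + 243.56 + 1295.45 = 2440.68
Landed cost (A) = invoice 129919.59 + 2440.68 + duty 3261.42 = 135621.69
Supplier B (FCA):
CIF value = FCA price + origin terminal + freight + insurance = 119120.58 + 299.58 + 827.69 + 537.05 = 120784.90
Import duty = 120784.90 × 2.5% = 3019.62
Buyer bears (B): 299.58 + 827.69 + 537.05 + 364.62 + 243.56 + 1295.45 = 3567.95
Landed cost (B) = invoice 119120.58 + 3567.95 + duty 3019.62 = 125708.15
Difference = |135621.69 − 125708.15| = 9913.54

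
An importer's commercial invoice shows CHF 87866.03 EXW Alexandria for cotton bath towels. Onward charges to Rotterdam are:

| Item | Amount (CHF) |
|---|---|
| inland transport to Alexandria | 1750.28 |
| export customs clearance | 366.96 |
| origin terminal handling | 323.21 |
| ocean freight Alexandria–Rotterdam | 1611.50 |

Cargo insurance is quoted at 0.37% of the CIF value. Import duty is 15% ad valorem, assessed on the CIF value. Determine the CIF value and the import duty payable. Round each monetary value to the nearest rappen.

Let C be the CIF value. C = EXW price + pre-shipment costs + freight + 0.37% × C
C − 0.37% × C = 87866.03 + 1750.28 + 366.96 + 323.21 + 1611.50
0.9963 × C = 91917.98
C = 91917.98 / 0.9963 = 92259.34
Insurance premium = 0.37% × 92259.34 = 341.36
Import duty = 92259.34 × 15% = 13838.90

CIF value: CHF 92259.34; import duty: CHF 13838.90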